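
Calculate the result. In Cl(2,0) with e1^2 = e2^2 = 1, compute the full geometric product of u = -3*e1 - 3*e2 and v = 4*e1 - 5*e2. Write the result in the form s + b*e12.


Expand: (-3*e1 - 3*e2)(4*e1 - 5*e2)
= (-3)*4*e1e1 + (-3)*(-5)*e1e2 + (-3)*4*e2e1 + (-3)*(-5)*e2e2
Using e1^2 = e2^2 = 1, e2e1 = -e1e2:
Scalar part s = (-3)*4 + (-3)*(-5) = -12 + 15 = 3
Bivector part b = (-3)*(-5) - (-3)*4 = 15 - (-12) = 27
uv = 3 + 27*e12


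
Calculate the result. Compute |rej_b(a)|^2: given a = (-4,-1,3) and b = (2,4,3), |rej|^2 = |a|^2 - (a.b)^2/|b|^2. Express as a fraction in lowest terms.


|a|^2 = (-4)^2 + (-1)^2 + 3^2 = 26
|b|^2 = 2^2 + 4^2 + 3^2 = 29
a . b = (-4)*2 + (-1)*4 + 3*3 = -3
(a.b)^2 = (-3)^2 = 9
|rej|^2 = 26 - 9/29
= (754 - 9)/29
= 745/29
In lowest terms: 745/29


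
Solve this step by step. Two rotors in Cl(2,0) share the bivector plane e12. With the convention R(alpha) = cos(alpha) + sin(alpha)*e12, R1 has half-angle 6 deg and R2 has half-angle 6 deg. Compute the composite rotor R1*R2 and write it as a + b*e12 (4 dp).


Same-plane rotors commute and their half-angles add:
R1*R2 = cos(a1 + a2) + sin(a1 + a2)*e12.
a1 + a2 = 6 + 6 = 12 deg
cos(12 deg) = 0.9781
sin(12 deg) = 0.2079
R1*R2 = 0.9781 + 0.2079*e12


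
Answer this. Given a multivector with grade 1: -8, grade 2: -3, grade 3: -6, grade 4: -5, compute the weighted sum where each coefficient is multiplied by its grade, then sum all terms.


Grade-weighted sum = sum of grade_k * coefficient_k
1*(-8) = -8
2*(-3) = -6
3*(-6) = -18
4*(-5) = -20
Total = -8 + (-6) + (-18) + (-20) = -52


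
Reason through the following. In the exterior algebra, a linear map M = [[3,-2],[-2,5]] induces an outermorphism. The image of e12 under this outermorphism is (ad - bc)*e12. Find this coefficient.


The outermorphism of a linear map f sends e1^e2 to f(e1)^f(e2).
f(e1) = 3*e1 - 2*e2
f(e2) = -2*e1 + 5*e2
f(e1) ^ f(e2) = (3*e1 - 2*e2) ^ (-2*e1 + 5*e2)
= 3*5*e12 + (-2)*(-2)*e21
= (15 - 4)*e12
= 11*e12
Coefficient = 11


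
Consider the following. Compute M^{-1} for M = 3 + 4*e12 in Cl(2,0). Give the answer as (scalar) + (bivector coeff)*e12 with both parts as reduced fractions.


M = 3 + 4*e12, where e12^2 = -1.
Since M commutes with its reverse ~M = a - b*e12, M * ~M = a^2 - b^2*e12^2 = a^2 + b^2.
So M^{-1} = ~M / (a^2 + b^2) = (a - b*e12)/(a^2 + b^2).
a^2 + b^2 = 9 + 16 = 25
Scalar part = 3/25 = 3/25
Bivector coeff = -4/25 = -4/25
M^{-1} = 3/25 - 4/25*e12


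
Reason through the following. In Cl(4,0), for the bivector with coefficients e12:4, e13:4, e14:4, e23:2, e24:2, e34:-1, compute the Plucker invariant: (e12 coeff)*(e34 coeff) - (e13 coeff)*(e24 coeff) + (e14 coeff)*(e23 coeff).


Plucker relation: af - be + cd
a*f = 4*(-1) = -4
b*e = 4*2 = 8
c*d = 4*2 = 8
af - be + cd = -4 - 8 + 8
= -4


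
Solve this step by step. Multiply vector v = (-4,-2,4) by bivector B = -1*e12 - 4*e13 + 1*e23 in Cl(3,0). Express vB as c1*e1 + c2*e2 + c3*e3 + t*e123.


vB has grade-1 (vector) and grade-3 (trivector) parts: vB = (v _| B) + (v ^ B).
Vector part <vB>_1:
  e1: -v2*b12 - v3*b13 = -(-2)*(-1) - (4)*(-4) = 14
  e2: v1*b12 - v3*b23 = (-4)*(-1) - (4)*(1) = 0
  e3: v1*b13 + v2*b23 = (-4)*(-4) + (-2)*(1) = 14
Trivector part <vB>_3:
  e123: v1*b23 - v2*b13 + v3*b12 = (-4)*(1) - (-2)*(-4) + (4)*(-1) = -16
vB = 14*e1 + 0*e2 + 14*e3 - 16*e123


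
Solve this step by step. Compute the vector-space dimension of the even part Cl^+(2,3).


Even subalgebra dimension = 2^(n-1)
n = 2 + 3 = 5
2^(5 - 1) = 2^4 = 16
Verification: sum of C(5,k) for even k = 1 + 10 + 5 = 16
Result = 16


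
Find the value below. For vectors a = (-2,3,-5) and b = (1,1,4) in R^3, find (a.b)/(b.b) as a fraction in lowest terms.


Projection coefficient = (a . b) / (b . b)
a . b = (-2)*1 + 3*1 + (-5)*4
= -2 + 3 + (-20) = -19
b . b = 1^2 + 1^2 + 4^2
= 1 + 1 + 16 = 18
Coefficient = -19/18
In lowest terms: -19/18


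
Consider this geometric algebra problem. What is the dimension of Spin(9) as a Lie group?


Spin(n) double-covers SO(n); both have Lie algebra so(n) of dimension n(n-1)/2.
n = 9
n(n-1) = 9 * 8 = 72
dim Spin(9) = 72/2 = 36


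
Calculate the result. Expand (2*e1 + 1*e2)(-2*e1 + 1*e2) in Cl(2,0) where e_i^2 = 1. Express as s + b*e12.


Expand: (2*e1 + 1*e2)(-2*e1 + 1*e2)
= 2*(-2)*e1e1 + 2*1*e1e2 + 1*(-2)*e2e1 + 1*1*e2e2
Using e1^2 = e2^2 = 1, e2e1 = -e1e2:
Scalar part s = 2*(-2) + 1*1 = -4 + 1 = -3
Bivector part b = 2*1 - 1*(-2) = 2 - (-2) = 4
uv = -3 + 4*e12


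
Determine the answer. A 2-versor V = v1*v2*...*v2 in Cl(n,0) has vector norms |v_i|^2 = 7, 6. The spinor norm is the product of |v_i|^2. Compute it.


Spinor norm N(V) = |v1|^2 * |v2|^2 * ... * |v2|^2
= 7 * 6
Running product: 7, 42
N(V) = 42


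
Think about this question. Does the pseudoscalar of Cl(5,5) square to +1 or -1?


The pseudoscalar I = e1...e_n (product of all n generators) of Cl(p,q) satisfies I^2 = (-1)^(q + n(n-1)/2).
p = 5, q = 5, n = p + q = 10
n(n-1)/2 = 10 * 9 / 2 = 45
Exponent = q + n(n-1)/2 = 5 + 45 = 50
I^2 = (-1)^50 = +1


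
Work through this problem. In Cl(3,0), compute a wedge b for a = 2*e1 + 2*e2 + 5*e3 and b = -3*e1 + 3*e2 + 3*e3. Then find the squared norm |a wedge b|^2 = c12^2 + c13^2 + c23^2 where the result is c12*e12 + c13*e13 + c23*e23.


a wedge b = (a1*b2 - a2*b1)*e12 + (a1*b3 - a3*b1)*e13 + (a2*b3 - a3*b2)*e23
e12 coeff: 2*3 - 2*(-3) = 6 - (-6) = 12
e13 coeff: 2*3 - 5*(-3) = 6 - (-15) = 21
e23 coeff: 2*3 - 5*3 = 6 - 15 = -9
|a wedge b|^2 = 12^2 + 21^2 + (-9)^2
= 144 + 441 + 81
= 666


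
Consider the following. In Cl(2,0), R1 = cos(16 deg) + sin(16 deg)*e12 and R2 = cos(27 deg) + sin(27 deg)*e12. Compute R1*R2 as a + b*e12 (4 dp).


Same-plane rotors commute and their half-angles add:
R1*R2 = cos(a1 + a2) + sin(a1 + a2)*e12.
a1 + a2 = 16 + 27 = 43 deg
cos(43 deg) = 0.7314
sin(43 deg) = 0.6820
R1*R2 = 0.7314 + 0.6820*e12


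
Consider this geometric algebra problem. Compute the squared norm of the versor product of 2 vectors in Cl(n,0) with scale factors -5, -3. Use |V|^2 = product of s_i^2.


Each vector v_i has |v_i|^2 = s_i^2
Squared scales: (-5)^2 = 25, (-3)^2 = 9
|V|^2 = 25 * 9
= 225


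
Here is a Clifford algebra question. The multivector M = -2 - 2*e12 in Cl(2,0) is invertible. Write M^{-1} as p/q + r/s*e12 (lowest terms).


M = -2 - 2*e12, where e12^2 = -1.
Since M commutes with its reverse ~M = a - b*e12, M * ~M = a^2 - b^2*e12^2 = a^2 + b^2.
So M^{-1} = ~M / (a^2 + b^2) = (a - b*e12)/(a^2 + b^2).
a^2 + b^2 = 4 + 4 = 8
Scalar part = -2/8 = -1/4
Bivector coeff = 2/8 = 1/4
M^{-1} = -1/4 + 1/4*e12


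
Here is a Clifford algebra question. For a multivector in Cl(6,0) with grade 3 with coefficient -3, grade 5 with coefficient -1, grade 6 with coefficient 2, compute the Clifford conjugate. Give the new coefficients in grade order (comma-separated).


Clifford conjugate sign for grade k: (-1)^(k(k+1)/2)
Grade 3: (-1)^(3*4/2) = (-1)^6 = 1, coeff -3 -> -3
Grade 5: (-1)^(5*6/2) = (-1)^15 = -1, coeff -1 -> 1
Grade 6: (-1)^(6*7/2) = (-1)^21 = -1, coeff 2 -> -2
Conjugated coefficients: -3, 1, -2


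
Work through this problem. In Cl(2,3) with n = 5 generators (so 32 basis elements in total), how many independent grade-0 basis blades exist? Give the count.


Number of grade-k basis blades in Cl(p,q) with n = p + q is C(n, k).
n = 2 + 3 = 5
C(5, 0) = 5! / (0! * 5!)
= 120 / (1 * 120)
= 1


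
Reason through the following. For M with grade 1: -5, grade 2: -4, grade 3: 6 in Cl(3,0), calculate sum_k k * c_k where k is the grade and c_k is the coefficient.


Grade-weighted sum = sum of grade_k * coefficient_k
1*(-5) = -5
2*(-4) = -8
3*6 = 18
Total = -5 + (-8) + 18 = 5


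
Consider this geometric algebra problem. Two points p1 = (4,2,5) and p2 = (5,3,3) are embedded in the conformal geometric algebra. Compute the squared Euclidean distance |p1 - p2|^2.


p1 - p2 = (-1, -1, 2)
|p1 - p2|^2 = (-1)^2 + (-1)^2 + 2^2
= 1 + 1 + 4
= 6


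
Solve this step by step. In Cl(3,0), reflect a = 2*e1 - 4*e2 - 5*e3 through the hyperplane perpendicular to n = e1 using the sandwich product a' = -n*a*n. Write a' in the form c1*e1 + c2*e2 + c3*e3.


Reflection formula: a' = -n*a*n, with n = e1 (unit vector, n^2 = 1).
For reflection through hyperplane perp to e1:
The component along e1 flips sign, others stay.
a = (2, -4, -5)
a' = (-2, -4, -5)
a' = -2*e1 - 4*e2 - 5*e3


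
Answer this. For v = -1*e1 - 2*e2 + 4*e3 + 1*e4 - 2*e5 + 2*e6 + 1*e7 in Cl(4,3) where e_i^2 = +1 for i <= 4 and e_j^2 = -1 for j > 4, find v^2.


v^2 = sum of c_i^2 * e_i^2
Positive signature terms (e_i^2 = +1): (-1)^2 + (-2)^2 + 4^2 + 1^2 = 22
Negative signature terms (e_j^2 = -1): (-2)^2 + 2^2 + 1^2 = 9
v^2 = 22 - 9 = 13


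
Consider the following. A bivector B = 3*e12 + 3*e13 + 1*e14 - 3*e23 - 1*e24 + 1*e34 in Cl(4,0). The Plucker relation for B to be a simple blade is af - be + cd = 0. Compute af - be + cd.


Plucker relation: af - be + cd
a*f = 3*1 = 3
b*e = 3*(-1) = -3
c*d = 1*(-3) = -3
af - be + cd = 3 - (-3) + (-3)
= 3


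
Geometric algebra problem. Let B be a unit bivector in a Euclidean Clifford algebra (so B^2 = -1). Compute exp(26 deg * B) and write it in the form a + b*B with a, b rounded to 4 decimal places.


For a unit bivector B with B^2 = -1, the exponential series gives
e^(theta*B) = cos(theta) + sin(theta)*B (the GA analogue of Euler's formula).
theta = 26 degrees = 0.453786 rad
cos(26 deg) = 0.8988
sin(26 deg) = 0.4384
exp(theta*B) = 0.8988 + 0.4384*B


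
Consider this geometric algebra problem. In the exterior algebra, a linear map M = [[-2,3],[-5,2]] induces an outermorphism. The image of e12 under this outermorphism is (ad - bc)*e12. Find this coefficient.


The outermorphism of a linear map f sends e1^e2 to f(e1)^f(e2).
f(e1) = -2*e1 - 5*e2
f(e2) = 3*e1 + 2*e2
f(e1) ^ f(e2) = (-2*e1 - 5*e2) ^ (3*e1 + 2*e2)
= (-2)*2*e12 + (-5)*3*e21
= (-4 - (-15))*e12
= 11*e12
Coefficient = 11


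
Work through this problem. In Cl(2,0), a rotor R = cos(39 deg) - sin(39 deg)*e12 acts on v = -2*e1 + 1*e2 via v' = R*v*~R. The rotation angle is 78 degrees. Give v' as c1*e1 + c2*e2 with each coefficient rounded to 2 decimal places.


Rotor R = cos(39deg) - sin(39deg)*e12
Rotation angle theta = 2 * 39 = 78 degrees
v' = R*v*~R rotates v by theta.
cos(78deg) = 0.2079, sin(78deg) = 0.9781
v'_1 = -2*cos(78deg) - 1*sin(78deg)
= -2*0.2079 - 1*0.9781
= -1.39
v'_2 = -2*sin(78deg) + 1*cos(78deg)
= -2*0.9781 + 1*0.2079
= -1.75
v' = -1.39*e1 - 1.75*e2


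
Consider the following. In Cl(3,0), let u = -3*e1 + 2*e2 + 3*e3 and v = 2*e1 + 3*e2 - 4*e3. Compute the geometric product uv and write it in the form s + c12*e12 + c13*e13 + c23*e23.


In Cl(3,0): e_i^2 = 1, e_ie_j = -e_je_i for i != j.
Scalar part = u . v = (-3)*2 + 2*3 + 3*(-4)
= -6 + 6 + (-12) = -12
e12 coeff = (-3)*3 - 2*2 = -9 - 4 = -13
e13 coeff = (-3)*(-4) - 3*2 = 12 - 6 = 6
e23 coeff = 2*(-4) - 3*3 = -8 - 9 = -17
uv = -12 - 13*e12 + 6*e13 - 17*e23


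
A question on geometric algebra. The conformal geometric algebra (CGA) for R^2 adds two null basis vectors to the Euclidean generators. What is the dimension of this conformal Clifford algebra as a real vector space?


The conformal model of R^2 uses Cl(3,1): the 2 Euclidean generators plus two extra orthogonal generators e+ (e+^2 = +1) and e- (e-^2 = -1), from which the null vectors e0, einf are built.
Number of generators m = 2 + 2 = 4.
dim Cl(p,q) = 2^m = 2^4 = 16


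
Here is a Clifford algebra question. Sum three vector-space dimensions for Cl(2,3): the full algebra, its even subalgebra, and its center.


n = 2 + 3 = 5
Total dim = 2^5 = 32
Even subalgebra dim = 2^4 = 16
n is odd, so center dim = 2
Sum = 32 + 16 + 2 = 50


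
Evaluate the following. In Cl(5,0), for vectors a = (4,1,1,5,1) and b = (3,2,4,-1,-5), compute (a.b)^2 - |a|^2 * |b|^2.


a . b = 4*3 + 1*2 + 1*4 + 5*(-1) + 1*(-5)
= 12 + 2 + 4 + (-5) + (-5) = 8
|a|^2 = 4^2 + 1^2 + 1^2 + 5^2 + 1^2 = 44
|b|^2 = 3^2 + 2^2 + 4^2 + (-1)^2 + (-5)^2 = 55
(a.b)^2 = 8^2 = 64
|a|^2 * |b|^2 = 44 * 55 = 2420
Result = 64 - 2420 = -2356


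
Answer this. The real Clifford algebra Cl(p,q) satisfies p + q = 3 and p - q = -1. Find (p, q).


We need p + q = 3 and p - q = -1.
Adding: 2p = 3 + (-1) = 2, so p = 1.
Then q = 3 - 1 = 2.
(p, q) = (1, 2)


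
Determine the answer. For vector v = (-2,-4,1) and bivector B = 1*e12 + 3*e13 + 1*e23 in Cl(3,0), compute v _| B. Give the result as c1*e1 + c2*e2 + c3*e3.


Left contraction v _| B = <vB>_1 (grade-1 part of the geometric product vB).
Using e1_|e12 = e2, e2_|e12 = -e1, e1_|e13 = e3, e3_|e13 = -e1, e2_|e23 = e3, e3_|e23 = -e2:
e1 coeff: -v2*b12 - v3*b13 = -(-4)*(1) - (1)*(3) = 1
e2 coeff: v1*b12 - v3*b23 = (-2)*(1) - (1)*(1) = -3
e3 coeff: v1*b13 + v2*b23 = (-2)*(3) + (-4)*(1) = -10
v _| B = 1*e1 - 3*e2 - 10*e3


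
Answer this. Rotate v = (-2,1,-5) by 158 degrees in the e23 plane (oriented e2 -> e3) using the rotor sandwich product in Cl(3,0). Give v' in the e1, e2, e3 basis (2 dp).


Rotor R = cos(79deg) - sin(79deg)*e23
Rotation angle theta = 2 * 79 = 158 degrees in the e23 plane (e2 -> e3).
The component perpendicular to the plane (e1) is invariant: v'_1 = v1 = -2.00
cos(158deg) = -0.9272, sin(158deg) = 0.3746
v'_2 = v2*cos(theta) - v3*sin(theta) = 1*(-0.9272) - (-5)*0.3746 = 0.95
v'_3 = v2*sin(theta) + v3*cos(theta) = 1*0.3746 + (-5)*(-0.9272) = 5.01
v' = -2.00*e1 + 0.95*e2 + 5.01*e3


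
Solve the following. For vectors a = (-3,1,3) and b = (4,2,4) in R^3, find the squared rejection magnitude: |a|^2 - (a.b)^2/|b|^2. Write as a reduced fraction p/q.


|a|^2 = (-3)^2 + 1^2 + 3^2 = 19
|b|^2 = 4^2 + 2^2 + 4^2 = 36
a . b = (-3)*4 + 1*2 + 3*4 = 2
(a.b)^2 = 2^2 = 4
|rej|^2 = 19 - 4/36
= (684 - 4)/36
= 680/36
In lowest terms: 170/9


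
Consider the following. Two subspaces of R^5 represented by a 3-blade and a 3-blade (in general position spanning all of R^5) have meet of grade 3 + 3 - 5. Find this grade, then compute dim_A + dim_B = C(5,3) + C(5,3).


Meet grade = grade(A) + grade(B) - n
= 3 + 3 - 5 = 1
C(5,3) = 10
C(5,3) = 10
dim_A + dim_B = 10 + 10 = 20


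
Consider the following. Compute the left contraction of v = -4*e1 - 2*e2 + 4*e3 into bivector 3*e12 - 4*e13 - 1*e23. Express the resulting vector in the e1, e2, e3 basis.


Left contraction v _| B = <vB>_1 (grade-1 part of the geometric product vB).
Using e1_|e12 = e2, e2_|e12 = -e1, e1_|e13 = e3, e3_|e13 = -e1, e2_|e23 = e3, e3_|e23 = -e2:
e1 coeff: -v2*b12 - v3*b13 = -(-2)*(3) - (4)*(-4) = 22
e2 coeff: v1*b12 - v3*b23 = (-4)*(3) - (4)*(-1) = -8
e3 coeff: v1*b13 + v2*b23 = (-4)*(-4) + (-2)*(-1) = 18
v _| B = 22*e1 - 8*e2 + 18*e3


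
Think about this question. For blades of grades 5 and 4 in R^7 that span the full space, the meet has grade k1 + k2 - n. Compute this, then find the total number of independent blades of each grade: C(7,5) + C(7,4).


Meet grade = grade(A) + grade(B) - n
= 5 + 4 - 7 = 2
C(7,5) = 21
C(7,4) = 35
dim_A + dim_B = 21 + 35 = 56


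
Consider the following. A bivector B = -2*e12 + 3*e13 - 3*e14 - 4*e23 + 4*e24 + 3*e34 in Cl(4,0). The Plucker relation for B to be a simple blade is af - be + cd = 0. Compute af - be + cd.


Plucker relation: af - be + cd
a*f = (-2)*3 = -6
b*e = 3*4 = 12
c*d = (-3)*(-4) = 12
af - be + cd = -6 - 12 + 12
= -6


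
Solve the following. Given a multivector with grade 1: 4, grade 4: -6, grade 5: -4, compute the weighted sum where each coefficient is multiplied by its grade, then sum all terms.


Grade-weighted sum = sum of grade_k * coefficient_k
1*4 = 4
4*(-6) = -24
5*(-4) = -20
Total = 4 + (-24) + (-20) = -40


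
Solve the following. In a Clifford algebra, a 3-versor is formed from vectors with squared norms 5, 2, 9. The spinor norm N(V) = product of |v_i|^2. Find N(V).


Spinor norm N(V) = |v1|^2 * |v2|^2 * ... * |v3|^2
= 5 * 2 * 9
Running product: 5, 10, 90
N(V) = 90


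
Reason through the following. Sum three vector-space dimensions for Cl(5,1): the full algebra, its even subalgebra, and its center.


n = 5 + 1 = 6
Total dim = 2^6 = 64
Even subalgebra dim = 2^5 = 32
n is even, so center dim = 1
Sum = 64 + 32 + 1 = 97


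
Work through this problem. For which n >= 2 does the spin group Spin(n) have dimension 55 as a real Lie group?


dim Spin(n) = dim so(n) = n(n-1)/2.
Solve n(n-1)/2 = 55, i.e. n^2 - n - 110 = 0.
Discriminant = 1 + 8*55 = 441
n = (1 + sqrt(441))/2 = (1 + 21)/2 = 11


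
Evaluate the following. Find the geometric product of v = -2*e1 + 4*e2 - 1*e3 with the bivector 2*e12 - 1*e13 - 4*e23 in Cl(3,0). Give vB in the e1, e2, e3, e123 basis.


vB has grade-1 (vector) and grade-3 (trivector) parts: vB = (v _| B) + (v ^ B).
Vector part <vB>_1:
  e1: -v2*b12 - v3*b13 = -(4)*(2) - (-1)*(-1) = -9
  e2: v1*b12 - v3*b23 = (-2)*(2) - (-1)*(-4) = -8
  e3: v1*b13 + v2*b23 = (-2)*(-1) + (4)*(-4) = -14
Trivector part <vB>_3:
  e123: v1*b23 - v2*b13 + v3*b12 = (-2)*(-4) - (4)*(-1) + (-1)*(2) = 10
vB = -9*e1 - 8*e2 - 14*e3 + 10*e123


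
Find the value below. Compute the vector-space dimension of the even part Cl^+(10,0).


Even subalgebra dimension = 2^(n-1)
n = 10 + 0 = 10
2^(10 - 1) = 2^9 = 512
Verification: sum of C(10,k) for even k = 1 + 45 + 210 + 210 + 45 + 1 = 512
Result = 512


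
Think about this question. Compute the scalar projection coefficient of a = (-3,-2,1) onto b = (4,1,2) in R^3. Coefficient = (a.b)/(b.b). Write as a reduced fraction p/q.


Projection coefficient = (a . b) / (b . b)
a . b = (-3)*4 + (-2)*1 + 1*2
= -12 + (-2) + 2 = -12
b . b = 4^2 + 1^2 + 2^2
= 16 + 1 + 4 = 21
Coefficient = -12/21
In lowest terms: -4/7


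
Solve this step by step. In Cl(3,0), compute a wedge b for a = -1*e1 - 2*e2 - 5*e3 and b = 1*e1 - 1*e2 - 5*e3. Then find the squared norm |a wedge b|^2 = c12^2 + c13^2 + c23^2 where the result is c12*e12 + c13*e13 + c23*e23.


a wedge b = (a1*b2 - a2*b1)*e12 + (a1*b3 - a3*b1)*e13 + (a2*b3 - a3*b2)*e23
e12 coeff: (-1)*(-1) - (-2)*1 = 1 - (-2) = 3
e13 coeff: (-1)*(-5) - (-5)*1 = 5 - (-5) = 10
e23 coeff: (-2)*(-5) - (-5)*(-1) = 10 - 5 = 5
|a wedge b|^2 = 3^2 + 10^2 + 5^2
= 9 + 100 + 25
= 134


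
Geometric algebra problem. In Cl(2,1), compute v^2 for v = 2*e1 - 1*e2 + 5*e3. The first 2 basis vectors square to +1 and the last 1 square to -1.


v^2 = sum of c_i^2 * e_i^2
Positive signature terms (e_i^2 = +1): 2^2 + (-1)^2 = 5
Negative signature terms (e_j^2 = -1): 5^2 = 25
v^2 = 5 - 25 = -20


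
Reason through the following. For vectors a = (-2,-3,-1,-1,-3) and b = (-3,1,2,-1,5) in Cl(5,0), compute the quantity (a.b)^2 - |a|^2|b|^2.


a . b = (-2)*(-3) + (-3)*1 + (-1)*2 + (-1)*(-1) + (-3)*5
= 6 + (-3) + (-2) + 1 + (-15) = -13
|a|^2 = (-2)^2 + (-3)^2 + (-1)^2 + (-1)^2 + (-3)^2 = 24
|b|^2 = (-3)^2 + 1^2 + 2^2 + (-1)^2 + 5^2 = 40
(a.b)^2 = (-13)^2 = 169
|a|^2 * |b|^2 = 24 * 40 = 960
Result = 169 - 960 = -791


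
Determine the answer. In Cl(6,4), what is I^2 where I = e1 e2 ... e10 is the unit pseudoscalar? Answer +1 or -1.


The pseudoscalar I = e1...e_n (product of all n generators) of Cl(p,q) satisfies I^2 = (-1)^(q + n(n-1)/2).
p = 6, q = 4, n = p + q = 10
n(n-1)/2 = 10 * 9 / 2 = 45
Exponent = q + n(n-1)/2 = 4 + 45 = 49
I^2 = (-1)^49 = -1


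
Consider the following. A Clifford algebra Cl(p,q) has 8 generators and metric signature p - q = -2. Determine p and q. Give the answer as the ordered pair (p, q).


We need p + q = 8 and p - q = -2.
Adding: 2p = 8 + (-2) = 6, so p = 3.
Then q = 8 - 3 = 5.
(p, q) = (3, 5)


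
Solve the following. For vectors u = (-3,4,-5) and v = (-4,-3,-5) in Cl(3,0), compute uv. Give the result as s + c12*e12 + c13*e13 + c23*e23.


In Cl(3,0): e_i^2 = 1, e_ie_j = -e_je_i for i != j.
Scalar part = u . v = (-3)*(-4) + 4*(-3) + (-5)*(-5)
= 12 + (-12) + 25 = 25
e12 coeff = (-3)*(-3) - 4*(-4) = 9 - (-16) = 25
e13 coeff = (-3)*(-5) - (-5)*(-4) = 15 - 20 = -5
e23 coeff = 4*(-5) - (-5)*(-3) = -20 - 15 = -35
uv = 25 + 25*e12 - 5*e13 - 35*e23


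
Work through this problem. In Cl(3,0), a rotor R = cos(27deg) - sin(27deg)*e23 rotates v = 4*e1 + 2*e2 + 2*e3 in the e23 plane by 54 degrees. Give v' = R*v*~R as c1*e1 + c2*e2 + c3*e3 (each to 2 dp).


Rotor R = cos(27deg) - sin(27deg)*e23
Rotation angle theta = 2 * 27 = 54 degrees in the e23 plane (e2 -> e3).
The component perpendicular to the plane (e1) is invariant: v'_1 = v1 = 4.00
cos(54deg) = 0.5878, sin(54deg) = 0.8090
v'_2 = v2*cos(theta) - v3*sin(theta) = 2*0.5878 - 2*0.8090 = -0.44
v'_3 = v2*sin(theta) + v3*cos(theta) = 2*0.8090 + 2*0.5878 = 2.79
v' = 4.00*e1 - 0.44*e2 + 2.79*e3


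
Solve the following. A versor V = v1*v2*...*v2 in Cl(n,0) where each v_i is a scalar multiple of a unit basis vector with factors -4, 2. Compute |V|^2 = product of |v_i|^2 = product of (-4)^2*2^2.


Each vector v_i has |v_i|^2 = s_i^2
Squared scales: (-4)^2 = 16, 2^2 = 4
|V|^2 = 16 * 4
= 64


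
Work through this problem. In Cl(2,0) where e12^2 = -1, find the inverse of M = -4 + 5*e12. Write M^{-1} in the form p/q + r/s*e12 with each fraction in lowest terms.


M = -4 + 5*e12, where e12^2 = -1.
Since M commutes with its reverse ~M = a - b*e12, M * ~M = a^2 - b^2*e12^2 = a^2 + b^2.
So M^{-1} = ~M / (a^2 + b^2) = (a - b*e12)/(a^2 + b^2).
a^2 + b^2 = 16 + 25 = 41
Scalar part = -4/41 = -4/41
Bivector coeff = -5/41 = -5/41
M^{-1} = -4/41 - 5/41*e12


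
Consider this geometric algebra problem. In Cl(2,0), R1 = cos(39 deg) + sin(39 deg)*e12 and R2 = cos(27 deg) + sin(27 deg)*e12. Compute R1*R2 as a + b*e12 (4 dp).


Same-plane rotors commute and their half-angles add:
R1*R2 = cos(a1 + a2) + sin(a1 + a2)*e12.
a1 + a2 = 39 + 27 = 66 deg
cos(66 deg) = 0.4067
sin(66 deg) = 0.9135
R1*R2 = 0.4067 + 0.9135*e12


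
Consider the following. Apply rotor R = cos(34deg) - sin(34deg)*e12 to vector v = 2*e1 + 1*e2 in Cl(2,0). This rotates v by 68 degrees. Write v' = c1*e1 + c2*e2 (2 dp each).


Rotor R = cos(34deg) - sin(34deg)*e12
Rotation angle theta = 2 * 34 = 68 degrees
v' = R*v*~R rotates v by theta.
cos(68deg) = 0.3746, sin(68deg) = 0.9272
v'_1 = 2*cos(68deg) - 1*sin(68deg)
= 2*0.3746 - 1*0.9272
= -0.18
v'_2 = 2*sin(68deg) + 1*cos(68deg)
= 2*0.9272 + 1*0.3746
= 2.23
v' = -0.18*e1 + 2.23*e2


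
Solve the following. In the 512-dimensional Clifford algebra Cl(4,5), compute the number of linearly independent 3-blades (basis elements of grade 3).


Number of grade-k basis blades in Cl(p,q) with n = p + q is C(n, k).
n = 4 + 5 = 9
C(9, 3) = 9! / (3! * 6!)
= 362880 / (6 * 720)
= 84


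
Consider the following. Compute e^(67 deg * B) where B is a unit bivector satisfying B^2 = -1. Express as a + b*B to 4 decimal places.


For a unit bivector B with B^2 = -1, the exponential series gives
e^(theta*B) = cos(theta) + sin(theta)*B (the GA analogue of Euler's formula).
theta = 67 degrees = 1.169371 rad
cos(67 deg) = 0.3907
sin(67 deg) = 0.9205
exp(theta*B) = 0.3907 + 0.9205*B


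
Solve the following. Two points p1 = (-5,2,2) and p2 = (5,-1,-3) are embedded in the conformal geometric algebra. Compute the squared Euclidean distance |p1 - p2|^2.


p1 - p2 = (-10, 3, 5)
|p1 - p2|^2 = (-10)^2 + 3^2 + 5^2
= 100 + 9 + 25
= 134


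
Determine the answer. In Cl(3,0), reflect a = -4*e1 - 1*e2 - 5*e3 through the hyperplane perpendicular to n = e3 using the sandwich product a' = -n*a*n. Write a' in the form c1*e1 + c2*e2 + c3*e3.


Reflection formula: a' = -n*a*n, with n = e3 (unit vector, n^2 = 1).
For reflection through hyperplane perp to e3:
The component along e3 flips sign, others stay.
a = (-4, -1, -5)
a' = (-4, -1, 5)
a' = -4*e1 - 1*e2 + 5*e3


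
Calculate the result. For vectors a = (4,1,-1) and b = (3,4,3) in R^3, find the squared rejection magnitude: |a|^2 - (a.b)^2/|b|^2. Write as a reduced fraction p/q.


|a|^2 = 4^2 + 1^2 + (-1)^2 = 18
|b|^2 = 3^2 + 4^2 + 3^2 = 34
a . b = 4*3 + 1*4 + (-1)*3 = 13
(a.b)^2 = 13^2 = 169
|rej|^2 = 18 - 169/34
= (612 - 169)/34
= 443/34
In lowest terms: 443/34


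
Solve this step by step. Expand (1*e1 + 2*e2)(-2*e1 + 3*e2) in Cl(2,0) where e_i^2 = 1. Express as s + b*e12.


Expand: (1*e1 + 2*e2)(-2*e1 + 3*e2)
= 1*(-2)*e1e1 + 1*3*e1e2 + 2*(-2)*e2e1 + 2*3*e2e2
Using e1^2 = e2^2 = 1, e2e1 = -e1e2:
Scalar part s = 1*(-2) + 2*3 = -2 + 6 = 4
Bivector part b = 1*3 - 2*(-2) = 3 - (-4) = 7
uv = 4 + 7*e12


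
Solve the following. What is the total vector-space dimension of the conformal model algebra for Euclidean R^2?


The conformal model of R^2 uses Cl(3,1): the 2 Euclidean generators plus two extra orthogonal generators e+ (e+^2 = +1) and e- (e-^2 = -1), from which the null vectors e0, einf are built.
Number of generators m = 2 + 2 = 4.
dim Cl(p,q) = 2^m = 2^4 = 16


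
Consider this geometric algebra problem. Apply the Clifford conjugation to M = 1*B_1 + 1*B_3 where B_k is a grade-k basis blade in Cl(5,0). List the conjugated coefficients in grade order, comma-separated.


Clifford conjugate sign for grade k: (-1)^(k(k+1)/2)
Grade 1: (-1)^(1*2/2) = (-1)^1 = -1, coeff 1 -> -1
Grade 3: (-1)^(3*4/2) = (-1)^6 = 1, coeff 1 -> 1
Conjugated coefficients: -1, 1


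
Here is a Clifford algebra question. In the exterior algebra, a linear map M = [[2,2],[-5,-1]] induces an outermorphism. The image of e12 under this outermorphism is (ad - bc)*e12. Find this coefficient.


The outermorphism of a linear map f sends e1^e2 to f(e1)^f(e2).
f(e1) = 2*e1 - 5*e2
f(e2) = 2*e1 - 1*e2
f(e1) ^ f(e2) = (2*e1 - 5*e2) ^ (2*e1 - 1*e2)
= 2*(-1)*e12 + (-5)*2*e21
= (-2 - (-10))*e12
= 8*e12
Coefficient = 8


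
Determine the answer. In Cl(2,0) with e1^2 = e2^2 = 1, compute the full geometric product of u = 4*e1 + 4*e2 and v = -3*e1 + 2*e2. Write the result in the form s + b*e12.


Expand: (4*e1 + 4*e2)(-3*e1 + 2*e2)
= 4*(-3)*e1e1 + 4*2*e1e2 + 4*(-3)*e2e1 + 4*2*e2e2
Using e1^2 = e2^2 = 1, e2e1 = -e1e2:
Scalar part s = 4*(-3) + 4*2 = -12 + 8 = -4
Bivector part b = 4*2 - 4*(-3) = 8 - (-12) = 20
uv = -4 + 20*e12


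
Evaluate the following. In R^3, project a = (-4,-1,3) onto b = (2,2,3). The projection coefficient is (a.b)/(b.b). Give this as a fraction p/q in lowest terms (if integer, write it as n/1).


Projection coefficient = (a . b) / (b . b)
a . b = (-4)*2 + (-1)*2 + 3*3
= -8 + (-2) + 9 = -1
b . b = 2^2 + 2^2 + 3^2
= 4 + 4 + 9 = 17
Coefficient = -1/17
In lowest terms: -1/17


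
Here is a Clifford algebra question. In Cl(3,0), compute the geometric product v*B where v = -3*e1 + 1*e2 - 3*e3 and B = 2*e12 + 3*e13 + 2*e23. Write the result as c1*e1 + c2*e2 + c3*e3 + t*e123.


vB has grade-1 (vector) and grade-3 (trivector) parts: vB = (v _| B) + (v ^ B).
Vector part <vB>_1:
  e1: -v2*b12 - v3*b13 = -(1)*(2) - (-3)*(3) = 7
  e2: v1*b12 - v3*b23 = (-3)*(2) - (-3)*(2) = 0
  e3: v1*b13 + v2*b23 = (-3)*(3) + (1)*(2) = -7
Trivector part <vB>_3:
  e123: v1*b23 - v2*b13 + v3*b12 = (-3)*(2) - (1)*(3) + (-3)*(2) = -15
vB = 7*e1 + 0*e2 - 7*e3 - 15*e123


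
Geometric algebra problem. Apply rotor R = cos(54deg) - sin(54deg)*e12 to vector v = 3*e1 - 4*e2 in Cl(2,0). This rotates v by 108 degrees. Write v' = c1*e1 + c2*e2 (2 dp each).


Rotor R = cos(54deg) - sin(54deg)*e12
Rotation angle theta = 2 * 54 = 108 degrees
v' = R*v*~R rotates v by theta.
cos(108deg) = -0.3090, sin(108deg) = 0.9511
v'_1 = 3*cos(108deg) - (-4)*sin(108deg)
= 3*(-0.3090) - (-4)*0.9511
= 2.88
v'_2 = 3*sin(108deg) + (-4)*cos(108deg)
= 3*0.9511 + (-4)*(-0.3090)
= 4.09
v' = 2.88*e1 + 4.09*e2


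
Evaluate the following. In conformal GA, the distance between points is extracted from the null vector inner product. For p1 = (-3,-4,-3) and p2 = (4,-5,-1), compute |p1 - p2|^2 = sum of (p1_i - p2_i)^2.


p1 - p2 = (-7, 1, -2)
|p1 - p2|^2 = (-7)^2 + 1^2 + (-2)^2
= 49 + 1 + 4
= 54


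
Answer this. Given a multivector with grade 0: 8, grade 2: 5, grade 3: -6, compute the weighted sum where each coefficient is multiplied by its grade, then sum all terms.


Grade-weighted sum = sum of grade_k * coefficient_k
0*8 = 0
2*5 = 10
3*(-6) = -18
Total = 0 + 10 + (-18) = -8


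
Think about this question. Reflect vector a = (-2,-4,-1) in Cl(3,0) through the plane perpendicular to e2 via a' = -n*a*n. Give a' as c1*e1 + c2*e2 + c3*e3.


Reflection formula: a' = -n*a*n, with n = e2 (unit vector, n^2 = 1).
For reflection through hyperplane perp to e2:
The component along e2 flips sign, others stay.
a = (-2, -4, -1)
a' = (-2, 4, -1)
a' = -2*e1 + 4*e2 - 1*e3


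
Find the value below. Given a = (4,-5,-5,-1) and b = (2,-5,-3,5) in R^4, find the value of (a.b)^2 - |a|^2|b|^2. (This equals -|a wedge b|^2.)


a . b = 4*2 + (-5)*(-5) + (-5)*(-3) + (-1)*5
= 8 + 25 + 15 + (-5) = 43
|a|^2 = 4^2 + (-5)^2 + (-5)^2 + (-1)^2 = 67
|b|^2 = 2^2 + (-5)^2 + (-3)^2 + 5^2 = 63
(a.b)^2 = 43^2 = 1849
|a|^2 * |b|^2 = 67 * 63 = 4221
Result = 1849 - 4221 = -2372


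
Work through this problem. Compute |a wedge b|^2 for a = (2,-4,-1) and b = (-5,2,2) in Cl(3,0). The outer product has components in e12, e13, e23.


a wedge b = (a1*b2 - a2*b1)*e12 + (a1*b3 - a3*b1)*e13 + (a2*b3 - a3*b2)*e23
e12 coeff: 2*2 - (-4)*(-5) = 4 - 20 = -16
e13 coeff: 2*2 - (-1)*(-5) = 4 - 5 = -1
e23 coeff: (-4)*2 - (-1)*2 = -8 - (-2) = -6
|a wedge b|^2 = (-16)^2 + (-1)^2 + (-6)^2
= 256 + 1 + 36
= 293


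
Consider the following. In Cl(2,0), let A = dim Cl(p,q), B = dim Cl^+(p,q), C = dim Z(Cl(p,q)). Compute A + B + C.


n = 2 + 0 = 2
Total dim = 2^2 = 4
Even subalgebra dim = 2^1 = 2
n is even, so center dim = 1
Sum = 4 + 2 + 1 = 7


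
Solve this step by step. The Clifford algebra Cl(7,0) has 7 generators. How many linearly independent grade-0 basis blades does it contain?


Number of grade-k basis blades in Cl(p,q) with n = p + q is C(n, k).
n = 7 + 0 = 7
C(7, 0) = 7! / (0! * 7!)
= 5040 / (1 * 5040)
= 1


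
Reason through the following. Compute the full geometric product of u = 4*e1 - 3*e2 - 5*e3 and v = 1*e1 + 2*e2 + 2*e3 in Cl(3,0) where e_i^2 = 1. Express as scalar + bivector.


In Cl(3,0): e_i^2 = 1, e_ie_j = -e_je_i for i != j.
Scalar part = u . v = 4*1 + (-3)*2 + (-5)*2
= 4 + (-6) + (-10) = -12
e12 coeff = 4*2 - (-3)*1 = 8 - (-3) = 11
e13 coeff = 4*2 - (-5)*1 = 8 - (-5) = 13
e23 coeff = (-3)*2 - (-5)*2 = -6 - (-10) = 4
uv = -12 + 11*e12 + 13*e13 + 4*e23


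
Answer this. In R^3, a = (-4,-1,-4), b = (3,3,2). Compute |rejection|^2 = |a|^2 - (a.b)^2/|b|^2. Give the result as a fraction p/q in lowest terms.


|a|^2 = (-4)^2 + (-1)^2 + (-4)^2 = 33
|b|^2 = 3^2 + 3^2 + 2^2 = 22
a . b = (-4)*3 + (-1)*3 + (-4)*2 = -23
(a.b)^2 = (-23)^2 = 529
|rej|^2 = 33 - 529/22
= (726 - 529)/22
= 197/22
In lowest terms: 197/22


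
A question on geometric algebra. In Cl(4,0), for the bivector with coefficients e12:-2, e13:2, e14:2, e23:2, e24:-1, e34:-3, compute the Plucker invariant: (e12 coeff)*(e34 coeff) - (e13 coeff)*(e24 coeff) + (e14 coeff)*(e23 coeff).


Plucker relation: af - be + cd
a*f = (-2)*(-3) = 6
b*e = 2*(-1) = -2
c*d = 2*2 = 4
af - be + cd = 6 - (-2) + 4
= 12


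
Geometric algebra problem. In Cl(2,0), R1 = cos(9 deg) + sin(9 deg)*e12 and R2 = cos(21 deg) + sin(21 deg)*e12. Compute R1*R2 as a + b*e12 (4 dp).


Same-plane rotors commute and their half-angles add:
R1*R2 = cos(a1 + a2) + sin(a1 + a2)*e12.
a1 + a2 = 9 + 21 = 30 deg
cos(30 deg) = 0.8660
sin(30 deg) = 0.5000
R1*R2 = 0.8660 + 0.5000*e12


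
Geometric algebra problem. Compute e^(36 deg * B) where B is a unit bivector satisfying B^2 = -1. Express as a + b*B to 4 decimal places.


For a unit bivector B with B^2 = -1, the exponential series gives
e^(theta*B) = cos(theta) + sin(theta)*B (the GA analogue of Euler's formula).
theta = 36 degrees = 0.628319 rad
cos(36 deg) = 0.8090
sin(36 deg) = 0.5878
exp(theta*B) = 0.8090 + 0.5878*B


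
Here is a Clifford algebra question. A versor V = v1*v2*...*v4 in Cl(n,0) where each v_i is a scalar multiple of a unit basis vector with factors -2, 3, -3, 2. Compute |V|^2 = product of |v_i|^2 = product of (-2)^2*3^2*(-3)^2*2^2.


Each vector v_i has |v_i|^2 = s_i^2
Squared scales: (-2)^2 = 4, 3^2 = 9, (-3)^2 = 9, 2^2 = 4
|V|^2 = 4 * 9 * 9 * 4
= 1296


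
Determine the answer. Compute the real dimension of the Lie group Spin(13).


Spin(n) double-covers SO(n); both have Lie algebra so(n) of dimension n(n-1)/2.
n = 13
n(n-1) = 13 * 12 = 156
dim Spin(13) = 156/2 = 78


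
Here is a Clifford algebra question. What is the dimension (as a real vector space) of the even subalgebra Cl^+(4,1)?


Even subalgebra dimension = 2^(n-1)
n = 4 + 1 = 5
2^(5 - 1) = 2^4 = 16
Verification: sum of C(5,k) for even k = 1 + 10 + 5 = 16
Result = 16


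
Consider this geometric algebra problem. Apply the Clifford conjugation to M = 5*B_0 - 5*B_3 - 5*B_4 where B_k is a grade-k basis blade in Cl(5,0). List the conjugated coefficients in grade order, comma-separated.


Clifford conjugate sign for grade k: (-1)^(k(k+1)/2)
Grade 0: (-1)^(0*1/2) = (-1)^0 = 1, coeff 5 -> 5
Grade 3: (-1)^(3*4/2) = (-1)^6 = 1, coeff -5 -> -5
Grade 4: (-1)^(4*5/2) = (-1)^10 = 1, coeff -5 -> -5
Conjugated coefficients: 5, -5, -5


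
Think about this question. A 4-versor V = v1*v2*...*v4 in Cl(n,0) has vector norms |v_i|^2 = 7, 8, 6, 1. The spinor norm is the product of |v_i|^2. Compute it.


Spinor norm N(V) = |v1|^2 * |v2|^2 * ... * |v4|^2
= 7 * 8 * 6 * 1
Running product: 7, 56, 336, 336
N(V) = 336


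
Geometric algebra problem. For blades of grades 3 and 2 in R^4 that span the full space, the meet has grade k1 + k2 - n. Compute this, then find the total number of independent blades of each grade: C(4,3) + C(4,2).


Meet grade = grade(A) + grade(B) - n
= 3 + 2 - 4 = 1
C(4,3) = 4
C(4,2) = 6
dim_A + dim_B = 4 + 6 = 10


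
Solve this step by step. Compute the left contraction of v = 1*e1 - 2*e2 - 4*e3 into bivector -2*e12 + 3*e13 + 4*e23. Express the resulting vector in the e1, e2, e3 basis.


Left contraction v _| B = <vB>_1 (grade-1 part of the geometric product vB).
Using e1_|e12 = e2, e2_|e12 = -e1, e1_|e13 = e3, e3_|e13 = -e1, e2_|e23 = e3, e3_|e23 = -e2:
e1 coeff: -v2*b12 - v3*b13 = -(-2)*(-2) - (-4)*(3) = 8
e2 coeff: v1*b12 - v3*b23 = (1)*(-2) - (-4)*(4) = 14
e3 coeff: v1*b13 + v2*b23 = (1)*(3) + (-2)*(4) = -5
v _| B = 8*e1 + 14*e2 - 5*e3


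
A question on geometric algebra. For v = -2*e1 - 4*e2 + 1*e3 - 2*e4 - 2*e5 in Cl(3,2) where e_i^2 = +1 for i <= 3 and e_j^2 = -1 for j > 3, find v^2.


v^2 = sum of c_i^2 * e_i^2
Positive signature terms (e_i^2 = +1): (-2)^2 + (-4)^2 + 1^2 = 21
Negative signature terms (e_j^2 = -1): (-2)^2 + (-2)^2 = 8
v^2 = 21 - 8 = 13


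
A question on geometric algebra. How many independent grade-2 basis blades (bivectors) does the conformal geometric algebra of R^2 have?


The conformal model of R^2 uses Cl(3,1) with m = 2 + 2 = 4 generators.
Number of grade-2 blades = C(m, 2) = C(4, 2)
= 4*3/2 = 6


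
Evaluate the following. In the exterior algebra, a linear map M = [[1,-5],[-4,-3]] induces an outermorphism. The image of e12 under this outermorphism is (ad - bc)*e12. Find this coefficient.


The outermorphism of a linear map f sends e1^e2 to f(e1)^f(e2).
f(e1) = 1*e1 - 4*e2
f(e2) = -5*e1 - 3*e2
f(e1) ^ f(e2) = (1*e1 - 4*e2) ^ (-5*e1 - 3*e2)
= 1*(-3)*e12 + (-4)*(-5)*e21
= (-3 - 20)*e12
= -23*e12
Coefficient = -23


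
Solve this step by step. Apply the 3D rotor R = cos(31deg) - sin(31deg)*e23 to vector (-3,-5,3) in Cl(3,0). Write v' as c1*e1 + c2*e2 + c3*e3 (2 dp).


Rotor R = cos(31deg) - sin(31deg)*e23
Rotation angle theta = 2 * 31 = 62 degrees in the e23 plane (e2 -> e3).
The component perpendicular to the plane (e1) is invariant: v'_1 = v1 = -3.00
cos(62deg) = 0.4695, sin(62deg) = 0.8829
v'_2 = v2*cos(theta) - v3*sin(theta) = -5*0.4695 - 3*0.8829 = -5.00
v'_3 = v2*sin(theta) + v3*cos(theta) = -5*0.8829 + 3*0.4695 = -3.01
v' = -3.00*e1 - 5.00*e2 - 3.01*e3


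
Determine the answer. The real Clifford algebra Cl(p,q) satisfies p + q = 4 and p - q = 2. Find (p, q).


We need p + q = 4 and p - q = 2.
Adding: 2p = 4 + 2 = 6, so p = 3.
Then q = 4 - 3 = 1.
(p, q) = (3, 1)


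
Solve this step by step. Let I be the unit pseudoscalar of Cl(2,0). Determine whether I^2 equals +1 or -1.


The pseudoscalar I = e1...e_n (product of all n generators) of Cl(p,q) satisfies I^2 = (-1)^(q + n(n-1)/2).
p = 2, q = 0, n = p + q = 2
n(n-1)/2 = 2 * 1 / 2 = 1
Exponent = q + n(n-1)/2 = 0 + 1 = 1
I^2 = (-1)^1 = -1


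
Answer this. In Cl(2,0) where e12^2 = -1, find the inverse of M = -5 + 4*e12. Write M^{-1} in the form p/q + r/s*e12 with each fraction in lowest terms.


M = -5 + 4*e12, where e12^2 = -1.
Since M commutes with its reverse ~M = a - b*e12, M * ~M = a^2 - b^2*e12^2 = a^2 + b^2.
So M^{-1} = ~M / (a^2 + b^2) = (a - b*e12)/(a^2 + b^2).
a^2 + b^2 = 25 + 16 = 41
Scalar part = -5/41 = -5/41
Bivector coeff = -4/41 = -4/41
M^{-1} = -5/41 - 4/41*e12


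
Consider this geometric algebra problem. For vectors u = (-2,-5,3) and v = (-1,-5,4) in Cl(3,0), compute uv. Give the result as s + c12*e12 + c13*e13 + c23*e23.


In Cl(3,0): e_i^2 = 1, e_ie_j = -e_je_i for i != j.
Scalar part = u . v = (-2)*(-1) + (-5)*(-5) + 3*4
= 2 + 25 + 12 = 39
e12 coeff = (-2)*(-5) - (-5)*(-1) = 10 - 5 = 5
e13 coeff = (-2)*4 - 3*(-1) = -8 - (-3) = -5
e23 coeff = (-5)*4 - 3*(-5) = -20 - (-15) = -5
uv = 39 + 5*e12 - 5*e13 - 5*e23


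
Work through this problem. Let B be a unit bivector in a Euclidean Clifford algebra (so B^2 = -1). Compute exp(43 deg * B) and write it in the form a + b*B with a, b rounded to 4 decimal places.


For a unit bivector B with B^2 = -1, the exponential series gives
e^(theta*B) = cos(theta) + sin(theta)*B (the GA analogue of Euler's formula).
theta = 43 degrees = 0.750492 rad
cos(43 deg) = 0.7314
sin(43 deg) = 0.6820
exp(theta*B) = 0.7314 + 0.6820*B


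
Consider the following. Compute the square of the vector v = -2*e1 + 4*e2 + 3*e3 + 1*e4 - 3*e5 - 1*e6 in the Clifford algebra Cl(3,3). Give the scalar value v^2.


v^2 = sum of c_i^2 * e_i^2
Positive signature terms (e_i^2 = +1): (-2)^2 + 4^2 + 3^2 = 29
Negative signature terms (e_j^2 = -1): 1^2 + (-3)^2 + (-1)^2 = 11
v^2 = 29 - 11 = 18


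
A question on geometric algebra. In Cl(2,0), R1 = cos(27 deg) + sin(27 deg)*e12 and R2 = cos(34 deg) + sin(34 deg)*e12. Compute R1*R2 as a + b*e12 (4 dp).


Same-plane rotors commute and their half-angles add:
R1*R2 = cos(a1 + a2) + sin(a1 + a2)*e12.
a1 + a2 = 27 + 34 = 61 deg
cos(61 deg) = 0.4848
sin(61 deg) = 0.8746
R1*R2 = 0.4848 + 0.8746*e12


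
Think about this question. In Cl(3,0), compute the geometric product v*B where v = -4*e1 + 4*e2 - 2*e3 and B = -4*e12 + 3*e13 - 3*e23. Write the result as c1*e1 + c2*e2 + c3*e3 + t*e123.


vB has grade-1 (vector) and grade-3 (trivector) parts: vB = (v _| B) + (v ^ B).
Vector part <vB>_1:
  e1: -v2*b12 - v3*b13 = -(4)*(-4) - (-2)*(3) = 22
  e2: v1*b12 - v3*b23 = (-4)*(-4) - (-2)*(-3) = 10
  e3: v1*b13 + v2*b23 = (-4)*(3) + (4)*(-3) = -24
Trivector part <vB>_3:
  e123: v1*b23 - v2*b13 + v3*b12 = (-4)*(-3) - (4)*(3) + (-2)*(-4) = 8
vB = 22*e1 + 10*e2 - 24*e3 + 8*e123


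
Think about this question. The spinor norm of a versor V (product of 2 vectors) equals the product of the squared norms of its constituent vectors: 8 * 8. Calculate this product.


Spinor norm N(V) = |v1|^2 * |v2|^2 * ... * |v2|^2
= 8 * 8
Running product: 8, 64
N(V) = 64


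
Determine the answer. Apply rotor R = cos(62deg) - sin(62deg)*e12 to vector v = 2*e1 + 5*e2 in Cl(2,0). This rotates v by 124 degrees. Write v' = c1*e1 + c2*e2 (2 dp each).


Rotor R = cos(62deg) - sin(62deg)*e12
Rotation angle theta = 2 * 62 = 124 degrees
v' = R*v*~R rotates v by theta.
cos(124deg) = -0.5592, sin(124deg) = 0.8290
v'_1 = 2*cos(124deg) - 5*sin(124deg)
= 2*(-0.5592) - 5*0.8290
= -5.26
v'_2 = 2*sin(124deg) + 5*cos(124deg)
= 2*0.8290 + 5*(-0.5592)
= -1.14
v' = -5.26*e1 - 1.14*e2


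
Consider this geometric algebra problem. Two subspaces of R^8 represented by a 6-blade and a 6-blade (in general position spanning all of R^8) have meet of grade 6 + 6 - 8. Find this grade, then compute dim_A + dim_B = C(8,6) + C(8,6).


Meet grade = grade(A) + grade(B) - n
= 6 + 6 - 8 = 4
C(8,6) = 28
C(8,6) = 28
dim_A + dim_B = 28 + 28 = 56


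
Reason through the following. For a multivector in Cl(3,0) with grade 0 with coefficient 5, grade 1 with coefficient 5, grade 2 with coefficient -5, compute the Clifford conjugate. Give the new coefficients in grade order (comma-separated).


Clifford conjugate sign for grade k: (-1)^(k(k+1)/2)
Grade 0: (-1)^(0*1/2) = (-1)^0 = 1, coeff 5 -> 5
Grade 1: (-1)^(1*2/2) = (-1)^1 = -1, coeff 5 -> -5
Grade 2: (-1)^(2*3/2) = (-1)^3 = -1, coeff -5 -> 5
Conjugated coefficients: 5, -5, 5
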